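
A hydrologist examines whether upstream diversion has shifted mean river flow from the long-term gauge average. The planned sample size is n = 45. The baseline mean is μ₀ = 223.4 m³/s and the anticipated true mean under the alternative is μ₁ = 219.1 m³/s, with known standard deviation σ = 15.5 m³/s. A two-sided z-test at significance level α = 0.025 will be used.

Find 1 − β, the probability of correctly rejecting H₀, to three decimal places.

Power ≈ 0.352

Standardized effect: d = |μ₁ − μ₀| / σ = |219.1 − 223.4| / 15.5 = 0.2774
Noncentrality parameter: δ = d·√n = 0.2774 × √45 = 1.8610
Two-sided α = 0.025 → critical value z_{0.0125} = 2.241.
Power = Φ(δ − 2.241) + Φ(−δ − 2.241) = Φ(-0.380) + Φ(-4.102) = 0.3518 + 0.0000 = 0.3518.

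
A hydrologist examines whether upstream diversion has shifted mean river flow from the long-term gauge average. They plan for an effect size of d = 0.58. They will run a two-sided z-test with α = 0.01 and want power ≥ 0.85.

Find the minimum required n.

Set Φ(δ − 2.576) = 0.85; then δ − 2.576 = Φ⁻¹(0.85) = 1.036, giving δ = 3.612.
(For δ > 0 the lower-tail rejection region contributes negligibly to power, so the one-term inversion is standard.)
δ = d·√n ⇒ n = (δ/d)² = (3.612 / 0.58)² = 38.79.
Rounding up, n = 39.

n = 39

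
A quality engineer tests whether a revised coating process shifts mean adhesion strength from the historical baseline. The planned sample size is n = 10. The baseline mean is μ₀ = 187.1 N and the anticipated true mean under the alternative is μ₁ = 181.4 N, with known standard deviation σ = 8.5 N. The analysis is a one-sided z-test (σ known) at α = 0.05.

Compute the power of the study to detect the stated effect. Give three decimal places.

Standardized effect: d = |μ₁ − μ₀| / σ = |181.4 − 187.1| / 8.5 = 0.6706
Noncentrality parameter: λ = d·√n = 0.6706 × √10 = 2.1206
One-sided α = 0.05 → critical value z_{0.05} = 1.645.
Power = Φ(λ − 1.645) = Φ(0.476) = 0.6829.

Power ≈ 0.683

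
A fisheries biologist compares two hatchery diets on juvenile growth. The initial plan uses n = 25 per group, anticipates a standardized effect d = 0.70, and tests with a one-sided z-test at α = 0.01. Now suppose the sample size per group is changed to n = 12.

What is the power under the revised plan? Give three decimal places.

Power ≈ 0.270

With n = 12 per group: δ = d·√(n/2) = 0.70 × √(12/2) = 1.7146. Critical value z_{0.01} = 2.326.
Revised power = Φ(δ − 2.326) = Φ(-0.612) = 0.2704.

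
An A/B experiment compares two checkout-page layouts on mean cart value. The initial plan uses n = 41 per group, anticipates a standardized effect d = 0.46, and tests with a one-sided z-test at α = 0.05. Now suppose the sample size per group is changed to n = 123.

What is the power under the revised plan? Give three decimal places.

Power ≈ 0.975

With n = 123 per group: δ = d·√(n/2) = 0.46 × √(123/2) = 3.6074. Critical value z_{0.05} = 1.645.
Revised power = Φ(δ − 1.645) = Φ(1.963) = 0.9752.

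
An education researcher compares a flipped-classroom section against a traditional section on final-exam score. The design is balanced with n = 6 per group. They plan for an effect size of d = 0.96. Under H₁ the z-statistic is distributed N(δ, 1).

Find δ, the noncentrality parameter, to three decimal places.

δ = d·√(n/2) = 0.96 × √(6/2) = 1.6628

δ ≈ 1.663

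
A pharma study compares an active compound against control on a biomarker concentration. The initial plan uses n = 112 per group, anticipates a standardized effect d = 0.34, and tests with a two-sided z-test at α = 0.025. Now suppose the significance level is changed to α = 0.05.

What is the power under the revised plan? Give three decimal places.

Power ≈ 0.721

δ = d·√(n/2) = 0.34 × √(112/2) = 2.5443 (unchanged). New critical value: z_{0.025} = 1.960.
Revised power = Φ(δ − 1.960) + Φ(−δ − 1.960) = Φ(0.584) + Φ(-4.504) = 0.7205 + 0.0000 = 0.7205.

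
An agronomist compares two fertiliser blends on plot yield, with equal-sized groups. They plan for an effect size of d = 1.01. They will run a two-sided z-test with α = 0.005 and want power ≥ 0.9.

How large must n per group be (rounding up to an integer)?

n = 33 per group

For power 0.9 need Φ(δ − z_{0.0025}) = 0.9, so δ = z_{0.0025} + z_{0.10} = 2.807 + 1.282 = 4.089.
(Ignoring the negligible lower-tail rejection probability gives the usual closed-form inversion.)
δ = d·√(n/2) ⇒ n = 2(δ/d)² = 2 × (4.089 / 1.01)² = 32.77.
Round up to the next whole unit.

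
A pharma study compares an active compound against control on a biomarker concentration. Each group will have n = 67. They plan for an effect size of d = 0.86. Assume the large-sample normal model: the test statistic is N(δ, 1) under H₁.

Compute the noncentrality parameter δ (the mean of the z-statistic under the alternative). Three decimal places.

δ ≈ 4.978

δ = d·√(n/2) = 0.86 × √(67/2) = 4.9776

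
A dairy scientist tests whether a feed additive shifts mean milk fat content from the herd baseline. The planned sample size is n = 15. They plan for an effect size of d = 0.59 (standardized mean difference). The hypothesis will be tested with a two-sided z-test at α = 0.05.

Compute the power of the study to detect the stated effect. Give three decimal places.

Power ≈ 0.627

Noncentrality parameter: δ = d·√n = 0.59 × √15 = 2.2851
Critical value for a two-sided test at α = 0.05: z_{α/2} = 1.960.
Power = Φ(δ − 1.960) + Φ(−δ − 1.960) = Φ(0.325) + Φ(-4.245) = 0.6274 + 0.0000 = 0.6275.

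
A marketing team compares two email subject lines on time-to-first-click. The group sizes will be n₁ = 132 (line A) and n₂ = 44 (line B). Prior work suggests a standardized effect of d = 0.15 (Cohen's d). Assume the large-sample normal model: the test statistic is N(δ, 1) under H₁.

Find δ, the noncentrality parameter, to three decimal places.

δ = d / √(1/n₁ + 1/n₂) = 0.15 / √(1/132 + 1/44) = 0.8617

δ ≈ 0.862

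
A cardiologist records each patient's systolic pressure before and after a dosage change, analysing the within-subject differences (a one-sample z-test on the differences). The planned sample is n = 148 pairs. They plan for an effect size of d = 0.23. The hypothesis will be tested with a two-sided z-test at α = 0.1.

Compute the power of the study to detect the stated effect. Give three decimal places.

Power ≈ 0.876

Noncentrality parameter: δ = d·√n = 0.23 × √148 = 2.7981
Two-sided α = 0.1 → critical value z_{0.05} = 1.645.
Power = Φ(δ − 1.645) + Φ(−δ − 1.645) = Φ(1.153) + Φ(-4.443) = 0.8756 + 0.0000 = 0.8756.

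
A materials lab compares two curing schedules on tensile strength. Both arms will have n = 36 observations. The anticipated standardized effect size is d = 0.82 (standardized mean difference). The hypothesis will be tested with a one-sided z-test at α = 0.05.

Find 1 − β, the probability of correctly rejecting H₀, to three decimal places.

Noncentrality parameter: δ = d·√(n/2) = 0.82 × √(36/2) = 3.4790
Critical value for a one-sided test at α = 0.05: z_α = 1.645.
Power = P(Z > 1.645 − δ) = Φ(1.834) = 0.9667.

Power ≈ 0.967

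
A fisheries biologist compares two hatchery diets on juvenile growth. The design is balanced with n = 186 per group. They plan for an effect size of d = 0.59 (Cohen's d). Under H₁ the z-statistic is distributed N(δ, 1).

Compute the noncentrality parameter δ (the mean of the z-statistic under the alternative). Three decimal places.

δ ≈ 5.690

The noncentrality parameter scales effect size by the design's sample-size factor: δ = d·√(n/2) = 0.59 × √(186/2) = 5.6898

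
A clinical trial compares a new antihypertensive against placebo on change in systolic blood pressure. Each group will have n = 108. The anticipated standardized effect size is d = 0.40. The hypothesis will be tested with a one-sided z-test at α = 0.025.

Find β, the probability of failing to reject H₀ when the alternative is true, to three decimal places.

β ≈ 0.164

Noncentrality parameter: δ = d·√(n/2) = 0.40 × √(108/2) = 2.9394
One-sided α = 0.025 → critical value z_{0.025} = 1.960.
Power = P(Z > 1.960 − δ) = Φ(0.979) = 0.8363.
Type II error: β = 1 − power = 1 − 0.8363 = 0.1637.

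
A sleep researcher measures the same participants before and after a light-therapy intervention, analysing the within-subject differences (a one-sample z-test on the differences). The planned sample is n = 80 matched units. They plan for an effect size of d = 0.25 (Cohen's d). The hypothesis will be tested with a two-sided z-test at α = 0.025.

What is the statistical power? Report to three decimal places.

Noncentrality parameter: δ = d·√n = 0.25 × √80 = 2.2361
Two-sided α = 0.025 → critical value z_{0.0125} = 2.241.
Power = Φ(δ − 2.241) + Φ(−δ − 2.241) = Φ(-0.005) + Φ(-4.477) = 0.4979 + 0.0000 = 0.4979.

Power ≈ 0.498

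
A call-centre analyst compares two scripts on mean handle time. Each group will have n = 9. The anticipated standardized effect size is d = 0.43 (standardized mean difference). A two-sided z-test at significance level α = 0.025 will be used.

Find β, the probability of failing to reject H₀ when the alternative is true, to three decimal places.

Noncentrality parameter: δ = d·√(n/2) = 0.43 × √(9/2) = 0.9122
Two-sided α = 0.025 → critical value z_{0.0125} = 2.241.
Power = Φ(δ − 2.241) + Φ(−δ − 2.241) = Φ(-1.329) + Φ(-3.154) = 0.0919 + 0.0008 = 0.0927.
Type II error: β = 1 − power = 1 − 0.0927 = 0.9073.

β ≈ 0.907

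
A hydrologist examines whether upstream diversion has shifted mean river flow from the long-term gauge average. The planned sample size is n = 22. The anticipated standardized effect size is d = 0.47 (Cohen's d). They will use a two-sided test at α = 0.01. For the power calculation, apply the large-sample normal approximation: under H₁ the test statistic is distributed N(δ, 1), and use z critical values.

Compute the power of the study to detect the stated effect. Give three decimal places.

Noncentrality parameter: δ = d·√n = 0.47 × √22 = 2.2045
Two-sided α = 0.01 → critical value z_{0.005} = 2.576.
Power = Φ(δ − 2.576) + Φ(−δ − 2.576) = Φ(-0.371) + Φ(-4.780) = 0.3552 + 0.0000 = 0.3552.

Power ≈ 0.355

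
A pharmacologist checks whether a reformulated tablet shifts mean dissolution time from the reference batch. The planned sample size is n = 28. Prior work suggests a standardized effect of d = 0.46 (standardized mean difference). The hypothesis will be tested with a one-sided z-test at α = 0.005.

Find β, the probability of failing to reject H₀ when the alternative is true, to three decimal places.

Noncentrality parameter: δ = d·√n = 0.46 × √28 = 2.4341
One-sided α = 0.005 → critical value z_{0.005} = 2.576.
Power = Φ(δ − 2.576) = Φ(-0.142) = 0.4436.
Type II error: β = 1 − power = 1 − 0.4436 = 0.5564.

β ≈ 0.556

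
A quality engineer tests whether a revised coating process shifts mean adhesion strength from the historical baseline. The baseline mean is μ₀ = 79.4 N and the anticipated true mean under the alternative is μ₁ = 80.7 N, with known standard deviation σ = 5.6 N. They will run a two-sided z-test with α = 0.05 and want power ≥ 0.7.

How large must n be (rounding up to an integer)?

Standardized effect: d = |μ₁ − μ₀| / σ = |80.7 − 79.4| / 5.6 = 0.2321
Set Φ(δ − 1.960) = 0.7; then δ − 1.960 = Φ⁻¹(0.7) = 0.524, giving δ = 2.484.
(For δ > 0 the lower-tail rejection region contributes negligibly to power, so the one-term inversion is standard.)
δ = d·√n ⇒ n = (δ/d)² = (2.484 / 0.2321)² = 114.53.
Rounding up, n = 115.

n = 115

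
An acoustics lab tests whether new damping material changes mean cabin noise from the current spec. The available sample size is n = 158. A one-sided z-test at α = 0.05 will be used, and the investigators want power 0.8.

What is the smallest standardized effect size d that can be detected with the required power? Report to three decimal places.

Required noncentrality: δ = z_{0.05} + z_{0.20} = 1.645 + 0.842 = 2.486.
δ = d·√n ⇒ d = δ/√n = 2.486/√158 = 0.1978.

d ≈ 0.198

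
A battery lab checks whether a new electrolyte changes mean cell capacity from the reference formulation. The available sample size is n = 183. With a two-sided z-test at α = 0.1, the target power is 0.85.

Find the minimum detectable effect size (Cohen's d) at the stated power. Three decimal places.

Need Φ(δ − 1.645) = 0.85, so δ = 1.645 + 1.036 = 2.681.
(The second rejection-region term Φ(−δ − z_{α/2}) is negligible and dropped.)
δ = d·√n ⇒ d = δ/√n = 2.681/√183 = 0.1982.

d ≈ 0.198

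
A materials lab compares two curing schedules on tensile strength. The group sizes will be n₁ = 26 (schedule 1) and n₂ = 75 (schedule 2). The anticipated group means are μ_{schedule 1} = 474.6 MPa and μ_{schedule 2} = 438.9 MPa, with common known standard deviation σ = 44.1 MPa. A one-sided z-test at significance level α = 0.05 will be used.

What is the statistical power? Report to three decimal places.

Power ≈ 0.972

Standardized effect: d = |μ_{schedule 1} − μ_{schedule 2}| / σ = |474.6 − 438.9| / 44.1 = 0.8095
Noncentrality parameter: δ = d / √(1/n₁ + 1/n₂) = 0.8095 / √(1/26 + 1/75) = 3.5570
One-sided α = 0.05 → critical value z_{0.05} = 1.645.
Power = P(Z > 1.645 − δ) = Φ(1.912) = 0.9721.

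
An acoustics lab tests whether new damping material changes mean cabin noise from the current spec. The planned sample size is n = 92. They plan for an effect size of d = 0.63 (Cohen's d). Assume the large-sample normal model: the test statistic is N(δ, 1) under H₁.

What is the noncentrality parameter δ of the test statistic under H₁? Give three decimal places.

The noncentrality parameter scales effect size by the design's sample-size factor: δ = d·√n = 0.63 × √92 = 6.0427

δ ≈ 6.043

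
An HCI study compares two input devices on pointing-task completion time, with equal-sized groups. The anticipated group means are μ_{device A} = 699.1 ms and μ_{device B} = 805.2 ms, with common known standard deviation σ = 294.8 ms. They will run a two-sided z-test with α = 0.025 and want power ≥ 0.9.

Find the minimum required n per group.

Standardized effect: d = |μ_{device A} − μ_{device B}| / σ = |699.1 − 805.2| / 294.8 = 0.3599
For power 0.9 need Φ(δ − z_{0.0125}) = 0.9, so δ = z_{0.0125} + z_{0.10} = 2.241 + 1.282 = 3.523.
(The Φ(−δ − z_{α/2}) term is vanishingly small for δ > 0 and is dropped in the standard sample-size formula.)
δ = d·√(n/2) ⇒ n = 2(δ/d)² = 2 × (3.523 / 0.3599)² = 191.63.
Rounding up, n = 192 per group.

n = 192 per group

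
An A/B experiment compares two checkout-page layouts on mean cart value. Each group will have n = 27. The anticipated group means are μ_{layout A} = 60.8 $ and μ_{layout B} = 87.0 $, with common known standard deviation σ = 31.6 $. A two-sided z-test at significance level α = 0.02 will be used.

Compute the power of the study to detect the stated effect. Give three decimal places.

Standardized effect: d = |μ_{layout A} − μ_{layout B}| / σ = |60.8 − 87.0| / 31.6 = 0.8291
Noncentrality parameter: δ = d·√(n/2) = 0.8291 × √(27/2) = 3.0464
Critical value for a two-sided test at α = 0.02: z_{α/2} = 2.326.
Power = Φ(δ − 2.326) + Φ(−δ − 2.326) = Φ(0.720) + Φ(-5.373) = 0.7642 + 0.0000 = 0.7642.

Power ≈ 0.764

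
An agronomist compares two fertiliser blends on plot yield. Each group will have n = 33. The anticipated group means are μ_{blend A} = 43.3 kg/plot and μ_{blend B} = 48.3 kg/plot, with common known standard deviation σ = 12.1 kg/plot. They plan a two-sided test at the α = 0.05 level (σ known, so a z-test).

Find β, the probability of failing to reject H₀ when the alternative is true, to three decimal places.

Standardized effect: d = |μ_{blend A} − μ_{blend B}| / σ = |43.3 − 48.3| / 12.1 = 0.4132
Noncentrality parameter: δ = d·√(n/2) = 0.4132 × √(33/2) = 1.6785
Two-sided α = 0.05 → critical value z_{0.025} = 1.960.
Power = Φ(δ − 1.960) + Φ(−δ − 1.960) = Φ(-0.281) + Φ(-3.638) = 0.3892 + 0.0001 = 0.3893.
Type II error: β = 1 − power = 1 − 0.3893 = 0.6107.

β ≈ 0.611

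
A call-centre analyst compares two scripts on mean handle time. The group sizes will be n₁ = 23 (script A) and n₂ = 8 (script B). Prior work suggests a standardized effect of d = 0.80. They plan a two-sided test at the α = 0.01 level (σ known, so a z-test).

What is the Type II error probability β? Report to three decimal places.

Noncentrality parameter: δ = d / √(1/n₁ + 1/n₂) = 0.80 / √(1/23 + 1/8) = 1.9490
Two-sided α = 0.01 → critical value z_{0.005} = 2.576.
Power = Φ(δ − 2.576) + Φ(−δ − 2.576) = Φ(-0.627) + Φ(-4.525) = 0.2654 + 0.0000 = 0.2654.
Type II error: β = 1 − power = 1 − 0.2654 = 0.7346.

β ≈ 0.735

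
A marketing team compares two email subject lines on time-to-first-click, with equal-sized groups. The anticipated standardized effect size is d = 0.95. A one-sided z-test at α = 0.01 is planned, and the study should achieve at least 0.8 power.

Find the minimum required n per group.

For power 0.8 need Φ(δ − z_{0.01}) = 0.8, so δ = z_{0.01} + z_{0.20} = 2.326 + 0.842 = 3.168.
δ = d·√(n/2) ⇒ n = 2(δ/d)² = 2 × (3.168 / 0.95)² = 22.24.
Rounding up, n = 23 per group.

n = 23 per group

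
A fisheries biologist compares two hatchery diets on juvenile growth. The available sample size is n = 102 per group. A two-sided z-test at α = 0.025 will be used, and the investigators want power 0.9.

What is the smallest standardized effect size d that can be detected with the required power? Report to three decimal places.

Required noncentrality: δ = z_{0.0125} + z_{0.10} = 2.241 + 1.282 = 3.523.
(The second rejection-region term Φ(−δ − z_{α/2}) is negligible and dropped.)
δ = d·√(n/2) ⇒ d = δ/√(n/2) = 3.523/√(102/2) = 0.4933.

d ≈ 0.493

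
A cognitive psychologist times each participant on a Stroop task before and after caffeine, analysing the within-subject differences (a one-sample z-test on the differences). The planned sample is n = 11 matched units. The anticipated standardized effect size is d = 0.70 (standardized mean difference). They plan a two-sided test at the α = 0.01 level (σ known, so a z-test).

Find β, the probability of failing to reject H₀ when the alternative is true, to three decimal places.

β ≈ 0.600

Noncentrality parameter: δ = d·√n = 0.70 × √11 = 2.3216
Two-sided α = 0.01 → critical value z_{0.005} = 2.576.
Power = Φ(δ − 2.576) + Φ(−δ − 2.576) = Φ(-0.254) + Φ(-4.897) = 0.3997 + 0.0000 = 0.3997.
Type II error: β = 1 − power = 1 − 0.3997 = 0.6003.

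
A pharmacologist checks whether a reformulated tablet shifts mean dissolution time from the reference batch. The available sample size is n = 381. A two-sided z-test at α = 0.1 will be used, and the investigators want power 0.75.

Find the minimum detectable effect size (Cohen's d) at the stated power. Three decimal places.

d ≈ 0.119

Required noncentrality: δ = z_{0.05} + z_{0.25} = 1.645 + 0.674 = 2.319.
(Lower-tail contribution to power is negligible for δ > 0.)
δ = d·√n ⇒ d = δ/√n = 2.319/√381 = 0.1188.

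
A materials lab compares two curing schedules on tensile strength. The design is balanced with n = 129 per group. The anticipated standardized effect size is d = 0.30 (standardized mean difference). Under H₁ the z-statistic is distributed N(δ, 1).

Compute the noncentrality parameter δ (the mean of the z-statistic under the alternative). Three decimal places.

δ ≈ 2.409

δ = d·√(n/2) = 0.30 × √(129/2) = 2.4094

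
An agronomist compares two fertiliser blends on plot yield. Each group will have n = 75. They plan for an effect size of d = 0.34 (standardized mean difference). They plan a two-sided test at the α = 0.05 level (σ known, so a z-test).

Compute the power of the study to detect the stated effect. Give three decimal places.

Noncentrality parameter: δ = d·√(n/2) = 0.34 × √(75/2) = 2.0821
Critical value for a two-sided test at α = 0.05: z_{α/2} = 1.960.
Power = Φ(δ − 1.960) + Φ(−δ − 1.960) = Φ(0.122) + Φ(-4.042) = 0.5486 + 0.0000 = 0.5486.

Power ≈ 0.549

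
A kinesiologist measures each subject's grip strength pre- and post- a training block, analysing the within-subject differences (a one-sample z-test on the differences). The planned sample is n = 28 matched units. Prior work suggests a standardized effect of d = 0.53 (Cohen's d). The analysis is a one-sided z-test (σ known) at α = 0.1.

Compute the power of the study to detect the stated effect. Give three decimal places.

Noncentrality parameter: δ = d·√n = 0.53 × √28 = 2.8045
Critical value for a one-sided test at α = 0.1: z_α = 1.282.
Power = Φ(δ − 1.282) = Φ(1.523) = 0.9361.

Power ≈ 0.936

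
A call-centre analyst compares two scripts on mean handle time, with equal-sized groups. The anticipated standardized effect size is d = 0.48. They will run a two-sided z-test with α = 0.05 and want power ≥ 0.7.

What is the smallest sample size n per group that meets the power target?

For power 0.7 need Φ(δ − z_{0.025}) = 0.7, so δ = z_{0.025} + z_{0.30} = 1.960 + 0.524 = 2.484.
(The Φ(−δ − z_{α/2}) term is vanishingly small for δ > 0 and is dropped in the standard sample-size formula.)
δ = d·√(n/2) ⇒ n = 2(δ/d)² = 2 × (2.484 / 0.48)² = 53.58.
Rounding up, n = 54 per group.

n = 54 per group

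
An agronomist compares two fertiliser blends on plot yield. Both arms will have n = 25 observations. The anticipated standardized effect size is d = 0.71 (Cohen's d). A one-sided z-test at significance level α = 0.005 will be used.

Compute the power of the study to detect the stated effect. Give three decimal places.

Noncentrality parameter: δ = d·√(n/2) = 0.71 × √(25/2) = 2.5102
One-sided α = 0.005 → critical value z_{0.005} = 2.576.
Power = P(Z > 2.576 − δ) = Φ(-0.066) = 0.4738.

Power ≈ 0.474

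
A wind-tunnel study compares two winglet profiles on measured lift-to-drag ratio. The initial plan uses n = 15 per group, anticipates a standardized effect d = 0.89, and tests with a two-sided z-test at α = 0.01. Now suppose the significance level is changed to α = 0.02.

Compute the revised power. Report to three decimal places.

Power ≈ 0.544

δ = d·√(n/2) = 0.89 × √(15/2) = 2.4374 (unchanged). New critical value: z_{0.01} = 2.326.
Revised power = Φ(δ − 2.326) + Φ(−δ − 2.326) = Φ(0.111) + Φ(-4.764) = 0.5442 + 0.0000 = 0.5442.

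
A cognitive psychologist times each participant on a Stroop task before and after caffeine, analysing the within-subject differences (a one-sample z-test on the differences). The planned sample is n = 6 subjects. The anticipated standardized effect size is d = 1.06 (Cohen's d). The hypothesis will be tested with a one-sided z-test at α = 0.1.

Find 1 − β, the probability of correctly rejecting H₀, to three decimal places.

Noncentrality parameter: δ = d·√n = 1.06 × √6 = 2.5965
One-sided α = 0.1 → critical value z_{0.1} = 1.282.
Power = Φ(δ − 1.282) = Φ(1.315) = 0.9057.

Power ≈ 0.906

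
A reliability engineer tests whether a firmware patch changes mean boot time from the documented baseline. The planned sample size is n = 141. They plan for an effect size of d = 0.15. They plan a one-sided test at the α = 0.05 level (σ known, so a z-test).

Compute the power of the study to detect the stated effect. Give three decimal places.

Noncentrality parameter: δ = d·√n = 0.15 × √141 = 1.7812
One-sided α = 0.05 → critical value z_{0.05} = 1.645.
Power = P(Z > 1.645 − δ) = Φ(0.136) = 0.5542.

Power ≈ 0.554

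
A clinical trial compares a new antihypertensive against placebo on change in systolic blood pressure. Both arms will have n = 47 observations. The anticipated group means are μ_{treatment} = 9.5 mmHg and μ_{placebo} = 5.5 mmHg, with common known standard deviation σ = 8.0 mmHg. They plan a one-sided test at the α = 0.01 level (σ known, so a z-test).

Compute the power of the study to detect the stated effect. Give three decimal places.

Standardized effect: d = |μ_{treatment} − μ_{placebo}| / σ = |9.5 − 5.5| / 8.0 = 0.5000
Noncentrality parameter: δ = d·√(n/2) = 0.5000 × √(47/2) = 2.4238
One-sided α = 0.01 → critical value z_{0.01} = 2.326.
Power = P(Z > 2.326 − δ) = Φ(0.097) = 0.5388.

Power ≈ 0.539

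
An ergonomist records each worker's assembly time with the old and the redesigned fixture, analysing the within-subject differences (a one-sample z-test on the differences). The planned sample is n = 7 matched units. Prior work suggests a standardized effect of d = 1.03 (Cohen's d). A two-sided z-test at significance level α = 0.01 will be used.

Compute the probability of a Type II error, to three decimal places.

β ≈ 0.441

Noncentrality parameter: δ = d·√n = 1.03 × √7 = 2.7251
Critical value for a two-sided test at α = 0.01: z_{α/2} = 2.576.
Power = Φ(δ − 2.576) + Φ(−δ − 2.576) = Φ(0.149) + Φ(-5.301) = 0.5593 + 0.0000 = 0.5593.
Type II error: β = 1 − power = 1 − 0.5593 = 0.4407.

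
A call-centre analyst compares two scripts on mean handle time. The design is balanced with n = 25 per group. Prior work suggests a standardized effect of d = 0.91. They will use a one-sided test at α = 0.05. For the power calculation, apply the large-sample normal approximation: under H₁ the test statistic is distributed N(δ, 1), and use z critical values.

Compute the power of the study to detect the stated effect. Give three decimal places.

Power ≈ 0.942

Noncentrality parameter: λ = d·√(n/2) = 0.91 × √(25/2) = 3.2173
Critical value for a one-sided test at α = 0.05: z_α = 1.645.
Power = Φ(λ − 1.645) = Φ(1.572) = 0.9421.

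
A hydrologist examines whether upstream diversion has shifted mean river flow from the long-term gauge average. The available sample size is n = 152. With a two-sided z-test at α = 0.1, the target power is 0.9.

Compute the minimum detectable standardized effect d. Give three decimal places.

d ≈ 0.237

Need Φ(δ − 1.645) = 0.9, so δ = 1.645 + 1.282 = 2.926.
(Lower-tail contribution to power is negligible for δ > 0.)
δ = d·√n ⇒ d = δ/√n = 2.926/√152 = 0.2374.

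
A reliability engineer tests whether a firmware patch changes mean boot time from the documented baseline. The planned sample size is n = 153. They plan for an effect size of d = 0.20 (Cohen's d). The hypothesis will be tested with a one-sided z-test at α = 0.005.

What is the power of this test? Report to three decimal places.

Noncentrality parameter: λ = d·√n = 0.20 × √153 = 2.4739
Critical value for a one-sided test at α = 0.005: z_α = 2.576.
Power = P(Z > 2.576 − λ) = Φ(-0.102) = 0.4594.

Power ≈ 0.459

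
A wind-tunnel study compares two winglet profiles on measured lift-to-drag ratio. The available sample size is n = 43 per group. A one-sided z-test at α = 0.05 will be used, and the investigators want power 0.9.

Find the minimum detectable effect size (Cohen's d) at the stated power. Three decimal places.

d ≈ 0.631

Need Φ(δ − 1.645) = 0.9, so δ = 1.645 + 1.282 = 2.926.
δ = d·√(n/2) ⇒ d = δ/√(n/2) = 2.926/√(43/2) = 0.6311.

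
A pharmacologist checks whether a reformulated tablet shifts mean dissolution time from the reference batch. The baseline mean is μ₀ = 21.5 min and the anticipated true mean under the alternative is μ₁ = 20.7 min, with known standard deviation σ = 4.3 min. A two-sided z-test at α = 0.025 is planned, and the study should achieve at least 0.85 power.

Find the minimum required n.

n = 311

Standardized effect: d = |μ₁ − μ₀| / σ = |20.7 − 21.5| / 4.3 = 0.1860
For power 0.85 need Φ(δ − z_{0.0125}) = 0.85, so δ = z_{0.0125} + z_{0.15} = 2.241 + 1.036 = 3.278.
(The Φ(−δ − z_{α/2}) term is vanishingly small for δ > 0 and is dropped in the standard sample-size formula.)
δ = d·√n ⇒ n = (δ/d)² = (3.278 / 0.1860)² = 310.41.
Rounding up, n = 311.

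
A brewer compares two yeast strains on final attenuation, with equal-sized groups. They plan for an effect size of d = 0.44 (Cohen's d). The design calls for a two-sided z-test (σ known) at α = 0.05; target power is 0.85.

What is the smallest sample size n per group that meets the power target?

n = 93 per group

For power 0.85 need Φ(δ − z_{0.025}) = 0.85, so δ = z_{0.025} + z_{0.15} = 1.960 + 1.036 = 2.996.
(For δ > 0 the lower-tail rejection region contributes negligibly to power, so the one-term inversion is standard.)
δ = d·√(n/2) ⇒ n = 2(δ/d)² = 2 × (2.996 / 0.44)² = 92.75.
Rounding up, n = 93 per group.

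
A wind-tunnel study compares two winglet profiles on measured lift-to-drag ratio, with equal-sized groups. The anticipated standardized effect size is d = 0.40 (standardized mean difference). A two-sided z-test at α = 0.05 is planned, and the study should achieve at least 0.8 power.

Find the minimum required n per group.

n = 99 per group

For power 0.8 need Φ(δ − z_{0.025}) = 0.8, so δ = z_{0.025} + z_{0.20} = 1.960 + 0.842 = 2.802.
(For δ > 0 the lower-tail rejection region contributes negligibly to power, so the one-term inversion is standard.)
δ = d·√(n/2) ⇒ n = 2(δ/d)² = 2 × (2.802 / 0.40)² = 98.11.
Rounding up, n = 99 per group.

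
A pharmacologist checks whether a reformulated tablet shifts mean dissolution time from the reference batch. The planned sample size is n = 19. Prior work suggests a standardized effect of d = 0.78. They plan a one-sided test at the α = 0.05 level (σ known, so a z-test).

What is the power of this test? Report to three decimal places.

Noncentrality parameter: δ = d·√n = 0.78 × √19 = 3.3999
Critical value for a one-sided test at α = 0.05: z_α = 1.645.
Power = P(Z > 1.645 − δ) = Φ(1.755) = 0.9604.

Power ≈ 0.960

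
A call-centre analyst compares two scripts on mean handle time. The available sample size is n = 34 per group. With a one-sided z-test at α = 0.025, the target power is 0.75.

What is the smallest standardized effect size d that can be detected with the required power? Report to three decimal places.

d ≈ 0.639

Need Φ(δ − 1.960) = 0.75, so δ = 1.960 + 0.674 = 2.634.
δ = d·√(n/2) ⇒ d = δ/√(n/2) = 2.634/√(34/2) = 0.6389.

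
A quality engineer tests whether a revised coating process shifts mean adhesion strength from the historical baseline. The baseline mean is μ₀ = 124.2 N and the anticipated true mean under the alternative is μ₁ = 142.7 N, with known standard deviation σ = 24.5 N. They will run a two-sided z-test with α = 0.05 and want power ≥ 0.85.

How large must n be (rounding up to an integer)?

n = 16

Standardized effect: d = |μ₁ − μ₀| / σ = |142.7 − 124.2| / 24.5 = 0.7551
For power 0.85 need Φ(δ − z_{0.025}) = 0.85, so δ = z_{0.025} + z_{0.15} = 1.960 + 1.036 = 2.996.
(Ignoring the negligible lower-tail rejection probability gives the usual closed-form inversion.)
δ = d·√n ⇒ n = (δ/d)² = (2.996 / 0.7551)² = 15.75.
Round up to the next whole unit.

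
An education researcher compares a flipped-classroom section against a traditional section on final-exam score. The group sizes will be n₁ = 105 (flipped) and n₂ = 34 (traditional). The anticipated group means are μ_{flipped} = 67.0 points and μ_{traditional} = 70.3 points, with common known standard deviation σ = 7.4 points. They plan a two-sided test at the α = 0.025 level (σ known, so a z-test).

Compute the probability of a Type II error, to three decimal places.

Standardized effect: d = |μ_{flipped} − μ_{traditional}| / σ = |67.0 − 70.3| / 7.4 = 0.4459
Noncentrality parameter: δ = d / √(1/n₁ + 1/n₂) = 0.4459 / √(1/105 + 1/34) = 2.2600
Critical value for a two-sided test at α = 0.025: z_{α/2} = 2.241.
Power = Φ(δ − 2.241) + Φ(−δ − 2.241) = Φ(0.019) + Φ(-4.501) = 0.5074 + 0.0000 = 0.5074.
Type II error: β = 1 − power = 1 − 0.5074 = 0.4926.

β ≈ 0.493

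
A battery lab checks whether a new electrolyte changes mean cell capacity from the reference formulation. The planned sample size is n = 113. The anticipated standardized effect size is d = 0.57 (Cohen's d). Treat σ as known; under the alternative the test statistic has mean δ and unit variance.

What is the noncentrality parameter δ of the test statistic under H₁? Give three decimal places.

The noncentrality parameter scales effect size by the design's sample-size factor: δ = d·√n = 0.57 × √113 = 6.0592

δ ≈ 6.059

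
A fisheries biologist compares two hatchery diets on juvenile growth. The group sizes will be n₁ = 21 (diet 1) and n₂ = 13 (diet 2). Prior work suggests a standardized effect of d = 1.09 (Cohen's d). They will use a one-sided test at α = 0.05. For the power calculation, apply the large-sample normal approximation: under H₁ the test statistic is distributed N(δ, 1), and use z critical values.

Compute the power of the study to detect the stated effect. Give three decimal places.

Noncentrality parameter: δ = d / √(1/n₁ + 1/n₂) = 1.09 / √(1/21 + 1/13) = 3.0886
One-sided α = 0.05 → critical value z_{0.05} = 1.645.
Power = P(Z > 1.645 − δ) = Φ(1.444) = 0.9256.

Power ≈ 0.926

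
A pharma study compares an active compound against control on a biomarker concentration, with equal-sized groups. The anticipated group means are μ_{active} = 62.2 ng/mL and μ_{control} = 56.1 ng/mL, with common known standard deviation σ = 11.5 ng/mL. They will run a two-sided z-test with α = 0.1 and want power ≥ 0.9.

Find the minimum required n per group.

n = 61 per group

Standardized effect: d = |μ_{active} − μ_{control}| / σ = |62.2 − 56.1| / 11.5 = 0.5304
For power 0.9 need Φ(δ − z_{0.05}) = 0.9, so δ = z_{0.05} + z_{0.10} = 1.645 + 1.282 = 2.926.
(Ignoring the negligible lower-tail rejection probability gives the usual closed-form inversion.)
δ = d·√(n/2) ⇒ n = 2(δ/d)² = 2 × (2.926 / 0.5304)² = 60.87.
Rounding up, n = 61 per group.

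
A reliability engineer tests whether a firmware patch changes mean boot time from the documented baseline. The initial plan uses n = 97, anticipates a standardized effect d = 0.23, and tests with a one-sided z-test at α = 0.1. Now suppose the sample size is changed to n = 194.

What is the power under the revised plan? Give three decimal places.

Power ≈ 0.973

With n = 194: δ = d·√n = 0.23 × √194 = 3.2035. Critical value z_{0.1} = 1.282.
Revised power = P(Z > 1.282 − δ) = Φ(1.922) = 0.9727.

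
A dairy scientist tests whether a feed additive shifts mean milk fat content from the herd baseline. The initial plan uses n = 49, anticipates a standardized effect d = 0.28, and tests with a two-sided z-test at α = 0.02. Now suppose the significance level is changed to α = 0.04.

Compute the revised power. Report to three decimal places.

Power ≈ 0.463

δ = d·√n = 0.28 × √49 = 1.9600 (unchanged). New critical value: z_{0.02} = 2.054.
Revised power = Φ(δ − 2.054) + Φ(−δ − 2.054) = Φ(-0.094) + Φ(-4.014) = 0.4627 + 0.0000 = 0.4627.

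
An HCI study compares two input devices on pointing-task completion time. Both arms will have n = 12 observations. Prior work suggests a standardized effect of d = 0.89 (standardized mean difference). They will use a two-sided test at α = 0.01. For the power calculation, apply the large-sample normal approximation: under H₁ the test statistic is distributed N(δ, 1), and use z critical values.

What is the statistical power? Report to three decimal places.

Power ≈ 0.346

Noncentrality parameter: δ = d·√(n/2) = 0.89 × √(12/2) = 2.1800
Two-sided α = 0.01 → critical value z_{0.005} = 2.576.
Power = Φ(δ − 2.576) + Φ(−δ − 2.576) = Φ(-0.396) + Φ(-4.756) = 0.3461 + 0.0000 = 0.3461.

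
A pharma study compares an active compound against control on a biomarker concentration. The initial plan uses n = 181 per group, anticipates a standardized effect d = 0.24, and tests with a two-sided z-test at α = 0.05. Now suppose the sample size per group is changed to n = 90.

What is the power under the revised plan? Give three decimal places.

With n = 90 per group: δ = d·√(n/2) = 0.24 × √(90/2) = 1.6100. Critical value z_{0.025} = 1.960.
Revised power = Φ(δ − 1.960) + Φ(−δ − 1.960) = Φ(-0.350) + Φ(-3.570) = 0.3632 + 0.0002 = 0.3633.

Power ≈ 0.363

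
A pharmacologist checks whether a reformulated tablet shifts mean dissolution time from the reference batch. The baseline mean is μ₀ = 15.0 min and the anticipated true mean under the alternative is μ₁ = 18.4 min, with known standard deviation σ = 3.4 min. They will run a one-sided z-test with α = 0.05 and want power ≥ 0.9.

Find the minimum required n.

Standardized effect: d = |μ₁ − μ₀| / σ = |18.4 − 15.0| / 3.4 = 1.0000
Set Φ(δ − 1.645) = 0.9; then δ − 1.645 = Φ⁻¹(0.9) = 1.282, giving δ = 2.926.
δ = d·√n ⇒ n = (δ/d)² = (2.926 / 1.0000)² = 8.56.
Rounding up, n = 9.

n = 9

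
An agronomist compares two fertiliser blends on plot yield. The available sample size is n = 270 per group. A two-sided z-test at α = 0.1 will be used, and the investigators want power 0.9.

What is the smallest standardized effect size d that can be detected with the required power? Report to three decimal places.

d ≈ 0.252

Required noncentrality: δ = z_{0.05} + z_{0.10} = 1.645 + 1.282 = 2.926.
(Lower-tail contribution to power is negligible for δ > 0.)
δ = d·√(n/2) ⇒ d = δ/√(n/2) = 2.926/√(270/2) = 0.2519.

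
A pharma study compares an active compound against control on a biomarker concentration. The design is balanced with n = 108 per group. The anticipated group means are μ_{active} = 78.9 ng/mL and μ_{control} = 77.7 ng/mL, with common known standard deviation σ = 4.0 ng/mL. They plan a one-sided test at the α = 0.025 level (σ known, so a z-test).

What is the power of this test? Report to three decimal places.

Standardized effect: d = |μ_{active} − μ_{control}| / σ = |78.9 − 77.7| / 4.0 = 0.3000
Noncentrality parameter: δ = d·√(n/2) = 0.3000 × √(108/2) = 2.2045
Critical value for a one-sided test at α = 0.025: z_α = 1.960.
Power = P(Z > 1.960 − δ) = Φ(0.245) = 0.5966.

Power ≈ 0.597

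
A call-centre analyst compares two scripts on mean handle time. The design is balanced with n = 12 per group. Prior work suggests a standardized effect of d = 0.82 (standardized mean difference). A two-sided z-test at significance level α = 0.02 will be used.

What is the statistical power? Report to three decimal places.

Power ≈ 0.375

Noncentrality parameter: δ = d·√(n/2) = 0.82 × √(12/2) = 2.0086
Two-sided α = 0.02 → critical value z_{0.01} = 2.326.
Power = Φ(δ − 2.326) + Φ(−δ − 2.326) = Φ(-0.318) + Φ(-4.335) = 0.3753 + 0.0000 = 0.3753.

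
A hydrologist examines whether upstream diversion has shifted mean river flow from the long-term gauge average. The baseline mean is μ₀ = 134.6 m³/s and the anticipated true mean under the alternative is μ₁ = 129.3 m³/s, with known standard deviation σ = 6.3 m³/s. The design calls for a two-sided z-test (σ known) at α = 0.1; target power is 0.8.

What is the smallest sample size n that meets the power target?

n = 9

Standardized effect: d = |μ₁ − μ₀| / σ = |129.3 − 134.6| / 6.3 = 0.8413
For power 0.8 need Φ(δ − z_{0.05}) = 0.8, so δ = z_{0.05} + z_{0.20} = 1.645 + 0.842 = 2.486.
(Ignoring the negligible lower-tail rejection probability gives the usual closed-form inversion.)
δ = d·√n ⇒ n = (δ/d)² = (2.486 / 0.8413)² = 8.74.
Rounding up, n = 9.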